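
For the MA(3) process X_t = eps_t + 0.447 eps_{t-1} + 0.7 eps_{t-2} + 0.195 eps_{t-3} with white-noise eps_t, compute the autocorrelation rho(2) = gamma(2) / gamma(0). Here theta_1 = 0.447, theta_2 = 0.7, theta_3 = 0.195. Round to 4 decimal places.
\rho(2) = 0.4556

For an MA(q) process with theta_0 = 1, the autocovariance is
  gamma(k) = sigma^2 * sum_{i=0..q-k} theta_i * theta_{i+k},
and rho(k) = gamma(k) / gamma(0). Sigma^2 cancels.
  numerator   = (1)*(0.7) + (0.447)*(0.195) = 0.787165.
  denominator = (1)^2 + (0.447)^2 + (0.7)^2 + (0.195)^2 = 1.727834.
  rho(2) = 0.787165 / 1.727834 = 0.4556.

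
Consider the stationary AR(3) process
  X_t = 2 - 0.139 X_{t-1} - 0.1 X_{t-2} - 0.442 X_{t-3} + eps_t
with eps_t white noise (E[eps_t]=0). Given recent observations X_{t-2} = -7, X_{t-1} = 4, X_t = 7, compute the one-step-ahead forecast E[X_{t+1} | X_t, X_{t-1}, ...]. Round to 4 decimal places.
E[X_{t+1} \mid \mathcal F_t] = 3.7210

For an AR(p) model X_t = c + sum_i phi_i X_{t-i} + eps_t, the
one-step-ahead conditional mean is
  E[X_{t+1} | X_t, ...] = c + sum_i phi_i X_{t+1-i}.
Substitute known values:
  E[X_{t+1} | ...] = 2 + (-0.139) * (7) + (-0.1) * (4) + (-0.442) * (-7)
                   = 3.7210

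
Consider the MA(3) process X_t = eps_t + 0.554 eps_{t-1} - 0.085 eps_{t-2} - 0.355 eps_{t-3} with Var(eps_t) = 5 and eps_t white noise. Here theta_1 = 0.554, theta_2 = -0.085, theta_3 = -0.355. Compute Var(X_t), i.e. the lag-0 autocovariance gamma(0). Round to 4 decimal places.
\gamma(0) = 7.2008

For an MA(q) process X_t = eps_t + sum_i theta_i eps_{t-i} with
Var(eps_t) = sigma^2, the variance is
  gamma(0) = sigma^2 * (1 + sum_i theta_i^2).
  sum_i theta_i^2 = (0.554)^2 + (-0.085)^2 + (-0.355)^2 = 0.306916 + 0.007225 + 0.126025 = 0.440166.
  gamma(0) = 5 * (1 + 0.440166) = 5 * 1.440166 = 7.20083, which rounds to 7.2008.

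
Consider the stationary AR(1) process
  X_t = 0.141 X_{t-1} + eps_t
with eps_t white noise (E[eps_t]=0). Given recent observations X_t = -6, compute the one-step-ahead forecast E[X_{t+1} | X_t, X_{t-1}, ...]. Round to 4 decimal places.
E[X_{t+1} \mid \mathcal F_t] = -0.8460

For an AR(p) model X_t = c + sum_i phi_i X_{t-i} + eps_t, the
one-step-ahead conditional mean is
  E[X_{t+1} | X_t, ...] = c + sum_i phi_i X_{t+1-i}.
Substitute known values:
  E[X_{t+1} | ...] = (0.141) * (-6)
                   = -0.8460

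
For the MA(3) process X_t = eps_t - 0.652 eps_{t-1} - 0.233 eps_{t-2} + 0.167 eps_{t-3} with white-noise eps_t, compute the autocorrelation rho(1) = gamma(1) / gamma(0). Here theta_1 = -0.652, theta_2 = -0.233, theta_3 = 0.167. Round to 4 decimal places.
\rho(1) = -0.3576

For an MA(q) process with theta_0 = 1, the autocovariance is
  gamma(k) = sigma^2 * sum_{i=0..q-k} theta_i * theta_{i+k},
and rho(k) = gamma(k) / gamma(0). Sigma^2 cancels.
  numerator   = (1)*(-0.652) + (-0.652)*(-0.233) + (-0.233)*(0.167) = -0.538995.
  denominator = (1)^2 + (-0.652)^2 + (-0.233)^2 + (0.167)^2 = 1.507282.
  rho(1) = -0.538995 / 1.507282 = -0.3576.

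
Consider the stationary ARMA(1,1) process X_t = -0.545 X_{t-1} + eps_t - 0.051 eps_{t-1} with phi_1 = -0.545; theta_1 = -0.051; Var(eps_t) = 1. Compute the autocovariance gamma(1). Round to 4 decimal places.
\gamma(1) = -0.8714

Multiply the model equation by X_{t-k} and take expectations. With theta_0 = psi_0 = 1 and psi_j the MA(infinity) weights, this gives
  gamma(k) - sum_i phi_i gamma(k-i) = c_k,
  c_k = sigma^2 * sum_{j=k..q} theta_j psi_{j-k}   (c_k = 0 for k > q),
using gamma(-m) = gamma(m).
psi-weights needed (psi_j = theta_j + sum_i phi_i psi_{j-i}):
  psi_1 = theta_1 + phi_1 = -0.051 + (-0.545) = -0.596
Right-hand sides:
  c_0 = sigma^2 (1 + theta_1 psi_1) = 1 * (1 + (-0.051)(-0.596)) = 1 * 1.030396 = 1.030396
  c_1 = sigma^2 theta_1 = 1 * (-0.051) = -0.051
  c_2 = 0
Equations for k = 0 and k = 1 (AR order 1):
  gamma(0) = phi_1 gamma(1) + c_0
  gamma(1) = phi_1 gamma(0) + c_1
Substituting the second into the first: gamma(0) (1 - phi_1^2) = c_0 + phi_1 c_1, so
  gamma(0) = (c_0 + phi_1 c_1) / (1 - phi_1^2) = (1.030396 + (-0.545)(-0.051)) / (1 - (-0.545)^2) = 1.058191 / 0.702975 = 1.505304.
  gamma(1) = phi_1 gamma(0) + c_1 = (-0.545)(1.505304) + (-0.051) = -0.871391.
Therefore gamma(1) = -0.8714 (to 4 decimal places).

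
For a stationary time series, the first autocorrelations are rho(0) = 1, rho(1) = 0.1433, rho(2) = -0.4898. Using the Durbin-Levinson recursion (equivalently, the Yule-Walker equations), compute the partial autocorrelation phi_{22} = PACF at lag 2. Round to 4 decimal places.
\phi_{22} = -0.5210

The PACF at lag k is phi_{kk}, the last component of the solution
to the Yule-Walker system G_k phi = r_k where
  (G_k)_{ij} = rho(|i - j|), (r_k)_i = rho(i), i,j = 1..k.
Equivalently, Durbin-Levinson gives phi_{kk} iteratively:
  phi_{11} = rho(1)
  phi_{kk} = [rho(k) - sum_{j=1..k-1} phi_{k-1,j} rho(k-j)]
            / [1 - sum_{j=1..k-1} phi_{k-1,j} rho(j)],
  phi_{k,j} = phi_{k-1,j} - phi_{kk} phi_{k-1,k-j},  j = 1..k-1.
Step k = 1:
  phi_11 = rho(1) = 0.1433.
Step k = 2:
  phi_22 = [rho(2) - phi_11 rho(1)] / [1 - phi_11 rho(1)] = [-0.4898 - (0.1433)(0.1433)] / [1 - (0.1433)(0.1433)]
         = -0.51033489 / 0.97946511 = -0.521.
Therefore phi_{22} = -0.5210.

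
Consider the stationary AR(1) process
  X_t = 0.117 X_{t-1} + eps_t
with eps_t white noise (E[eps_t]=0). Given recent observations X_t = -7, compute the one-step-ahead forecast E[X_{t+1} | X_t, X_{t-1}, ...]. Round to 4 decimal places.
E[X_{t+1} \mid \mathcal F_t] = -0.8190

For an AR(p) model X_t = c + sum_i phi_i X_{t-i} + eps_t, the
one-step-ahead conditional mean is
  E[X_{t+1} | X_t, ...] = c + sum_i phi_i X_{t+1-i}.
Substitute known values:
  E[X_{t+1} | ...] = (0.117) * (-7)
                   = -0.8190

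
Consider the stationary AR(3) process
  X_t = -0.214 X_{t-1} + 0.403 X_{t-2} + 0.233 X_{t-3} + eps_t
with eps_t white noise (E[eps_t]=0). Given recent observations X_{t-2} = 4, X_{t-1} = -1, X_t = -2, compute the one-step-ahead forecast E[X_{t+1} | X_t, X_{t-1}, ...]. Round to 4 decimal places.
E[X_{t+1} \mid \mathcal F_t] = 0.9570

For an AR(p) model X_t = c + sum_i phi_i X_{t-i} + eps_t, the
one-step-ahead conditional mean is
  E[X_{t+1} | X_t, ...] = c + sum_i phi_i X_{t+1-i}.
Substitute known values:
  E[X_{t+1} | ...] = (-0.214) * (-2) + (0.403) * (-1) + (0.233) * (4)
                   = 0.9570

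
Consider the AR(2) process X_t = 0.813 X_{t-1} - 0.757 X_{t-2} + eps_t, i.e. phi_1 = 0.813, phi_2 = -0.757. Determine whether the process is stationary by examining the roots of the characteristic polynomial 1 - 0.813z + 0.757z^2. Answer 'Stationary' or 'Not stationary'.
\text{Stationary}

The AR(p) characteristic polynomial is P(z) = 1 - 0.813z + 0.757z^2.
Stationarity requires all roots to lie outside the unit circle, i.e. |z| > 1 for every root.
Set 1 + (-0.813) z + (0.757) z^2 = 0, i.e. a z^2 + b z + c = 0 with a = 0.757, b = -0.813, c = 1.
Discriminant D = b^2 - 4ac = (-0.813)^2 - 4*(0.757)*1 = 0.660969 - (3.028) = -2.367031.
D < 0, so the roots are the complex-conjugate pair z = (-b +/- i sqrt(-D)) / (2a) = 0.537 +/- 1.0162i.
For a conjugate pair |z|^2 = z * conj(z) = (product of roots) = c/a = 1/(0.757) = 1.321004, so |z| = sqrt(1.321004) = 1.1493 for both roots.
Moduli of all roots: 1.1493, 1.1493.
All moduli strictly greater than 1? Yes.
Verdict: Stationary.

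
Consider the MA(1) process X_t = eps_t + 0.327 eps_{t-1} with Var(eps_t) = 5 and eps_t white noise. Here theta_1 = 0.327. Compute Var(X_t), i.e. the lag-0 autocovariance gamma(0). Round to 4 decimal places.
\gamma(0) = 5.5346

For an MA(q) process X_t = eps_t + sum_i theta_i eps_{t-i} with
Var(eps_t) = sigma^2, the variance is
  gamma(0) = sigma^2 * (1 + sum_i theta_i^2).
  sum_i theta_i^2 = (0.327)^2 = 0.106929.
  gamma(0) = 5 * (1 + 0.106929) = 5 * 1.106929 = 5.534645, which rounds to 5.5346.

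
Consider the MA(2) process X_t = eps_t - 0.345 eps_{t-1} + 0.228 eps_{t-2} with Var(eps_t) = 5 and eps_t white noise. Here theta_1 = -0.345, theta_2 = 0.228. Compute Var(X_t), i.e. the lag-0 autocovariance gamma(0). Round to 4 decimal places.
\gamma(0) = 5.8550

For an MA(q) process X_t = eps_t + sum_i theta_i eps_{t-i} with
Var(eps_t) = sigma^2, the variance is
  gamma(0) = sigma^2 * (1 + sum_i theta_i^2).
  sum_i theta_i^2 = (-0.345)^2 + (0.228)^2 = 0.119025 + 0.051984 = 0.171009.
  gamma(0) = 5 * (1 + 0.171009) = 5 * 1.171009 = 5.855045, which rounds to 5.8550.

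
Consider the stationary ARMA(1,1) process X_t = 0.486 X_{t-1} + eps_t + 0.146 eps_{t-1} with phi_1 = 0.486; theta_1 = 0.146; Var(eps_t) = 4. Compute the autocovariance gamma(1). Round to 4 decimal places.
\gamma(1) = 3.5446

Multiply the model equation by X_{t-k} and take expectations. With theta_0 = psi_0 = 1 and psi_j the MA(infinity) weights, this gives
  gamma(k) - sum_i phi_i gamma(k-i) = c_k,
  c_k = sigma^2 * sum_{j=k..q} theta_j psi_{j-k}   (c_k = 0 for k > q),
using gamma(-m) = gamma(m).
psi-weights needed (psi_j = theta_j + sum_i phi_i psi_{j-i}):
  psi_1 = theta_1 + phi_1 = 0.146 + (0.486) = 0.632
Right-hand sides:
  c_0 = sigma^2 (1 + theta_1 psi_1) = 4 * (1 + (0.146)(0.632)) = 4 * 1.092272 = 4.369088
  c_1 = sigma^2 theta_1 = 4 * (0.146) = 0.584
  c_2 = 0
Equations for k = 0 and k = 1 (AR order 1):
  gamma(0) = phi_1 gamma(1) + c_0
  gamma(1) = phi_1 gamma(0) + c_1
Substituting the second into the first: gamma(0) (1 - phi_1^2) = c_0 + phi_1 c_1, so
  gamma(0) = (c_0 + phi_1 c_1) / (1 - phi_1^2) = (4.369088 + (0.486)(0.584)) / (1 - (0.486)^2) = 4.652912 / 0.763804 = 6.091762.
  gamma(1) = phi_1 gamma(0) + c_1 = (0.486)(6.091762) + (0.584) = 3.544596.
Therefore gamma(1) = 3.5446 (to 4 decimal places).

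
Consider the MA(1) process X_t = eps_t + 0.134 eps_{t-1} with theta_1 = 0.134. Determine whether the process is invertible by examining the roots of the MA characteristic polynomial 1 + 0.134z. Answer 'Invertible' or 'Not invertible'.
\text{Invertible}

The MA(q) characteristic polynomial is P(z) = 1 + 0.134z.
Invertibility requires all roots to lie outside the unit circle, i.e. |z| > 1 for every root.
This is linear in z: 1 + (0.134) z = 0  =>  z = -1/(0.134) = -7.462687,  |z| = 7.462687.
Moduli of all roots: 7.4627.
All moduli strictly greater than 1? Yes.
Verdict: Invertible.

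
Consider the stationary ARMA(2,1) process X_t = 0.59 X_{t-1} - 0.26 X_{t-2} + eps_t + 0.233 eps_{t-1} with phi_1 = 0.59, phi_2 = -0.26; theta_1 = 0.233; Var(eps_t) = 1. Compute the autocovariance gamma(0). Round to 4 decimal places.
\gamma(0) = 1.7480

Multiply the model equation by X_{t-k} and take expectations. With theta_0 = psi_0 = 1 and psi_j the MA(infinity) weights, this gives
  gamma(k) - sum_i phi_i gamma(k-i) = c_k,
  c_k = sigma^2 * sum_{j=k..q} theta_j psi_{j-k}   (c_k = 0 for k > q),
using gamma(-m) = gamma(m).
psi-weights needed (psi_j = theta_j + sum_i phi_i psi_{j-i}):
  psi_1 = theta_1 + phi_1 = 0.233 + (0.59) = 0.823
Right-hand sides:
  c_0 = sigma^2 (1 + theta_1 psi_1) = 1 * (1 + (0.233)(0.823)) = 1 * 1.191759 = 1.191759
  c_1 = sigma^2 theta_1 = 1 * (0.233) = 0.233
  c_2 = 0
Equations for k = 0, 1, 2 (AR order 2, c_2 = 0):
  (E0) gamma(0) = phi_1 gamma(1) + phi_2 gamma(2) + c_0
  (E1) gamma(1) = phi_1 gamma(0) + phi_2 gamma(1) + c_1
  (E2) gamma(2) = phi_1 gamma(1) + phi_2 gamma(0)
From (E1): gamma(1) = A gamma(0) + B with
  A = phi_1 / (1 - phi_2) = 0.59 / 1.26 = 0.468254,   B = c_1 / (1 - phi_2) = 0.233 / 1.26 = 0.184921.
Insert (E2) into (E0): gamma(0) (1 - phi_2^2) = phi_1 (1 + phi_2) gamma(1) + c_0.
  phi_1 (1 + phi_2) = (0.59)(0.74) = 0.4366,   1 - phi_2^2 = 0.9324.
Replace gamma(1) by A gamma(0) + B and collect gamma(0):
  gamma(0) [0.9324 - (0.4366)(0.468254)] = (0.4366)(0.184921) + 1.191759
  gamma(0) * 0.72796 = 1.272495
  gamma(0) = 1.272495 / 0.72796 = 1.748028.
Therefore gamma(0) = 1.7480 (to 4 decimal places).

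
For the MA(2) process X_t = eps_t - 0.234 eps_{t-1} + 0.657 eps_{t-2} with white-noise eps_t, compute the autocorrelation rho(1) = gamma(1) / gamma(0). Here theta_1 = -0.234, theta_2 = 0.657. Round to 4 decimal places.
\rho(1) = -0.2609

For an MA(q) process with theta_0 = 1, the autocovariance is
  gamma(k) = sigma^2 * sum_{i=0..q-k} theta_i * theta_{i+k},
and rho(k) = gamma(k) / gamma(0). Sigma^2 cancels.
  numerator   = (1)*(-0.234) + (-0.234)*(0.657) = -0.387738.
  denominator = (1)^2 + (-0.234)^2 + (0.657)^2 = 1.486405.
  rho(1) = -0.387738 / 1.486405 = -0.2609.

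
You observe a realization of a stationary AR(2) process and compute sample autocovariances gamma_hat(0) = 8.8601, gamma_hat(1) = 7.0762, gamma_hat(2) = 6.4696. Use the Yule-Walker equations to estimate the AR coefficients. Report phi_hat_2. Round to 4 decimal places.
\hat\phi_{2} = 0.2550

The Yule-Walker equations for an AR(p) process read, in matrix form,
  Gamma_p phi = r_p,   with   (Gamma_p)_{ij} = gamma(|i - j|),
                       (r_p)_i = gamma(i),   i,j = 1..p.
Substitute the sample gammas (Toeplitz matrix and right-hand side of size 2):
  Gamma_p = [[8.8601, 7.0762], [7.0762, 8.8601]]
  r_p     = [7.0762, 6.4696]
Written out:
  8.8601 phi_1 + 7.0762 phi_2 = 7.0762
  7.0762 phi_1 + 8.8601 phi_2 = 6.4696
Solve by Cramer's rule:
  det = gamma(0)^2 - gamma(1)^2 = (8.8601)^2 - (7.0762)^2 = 78.50137201 - 50.07260644 = 28.42876557
  phi_hat_1 = [gamma(1) gamma(0) - gamma(1) gamma(2)] / det = [(7.0762)(8.8601) - (7.0762)(6.4696)] / 28.42876557 = 16.9156561 / 28.42876557 = 0.595
  phi_hat_2 = [gamma(0) gamma(2) - gamma(1)^2] / det = [(8.8601)(6.4696) - (7.0762)^2] / 28.42876557 = 7.24869652 / 28.42876557 = 0.255
So phi_hat = [0.5950, 0.2550].
Therefore phi_hat_2 = 0.2550.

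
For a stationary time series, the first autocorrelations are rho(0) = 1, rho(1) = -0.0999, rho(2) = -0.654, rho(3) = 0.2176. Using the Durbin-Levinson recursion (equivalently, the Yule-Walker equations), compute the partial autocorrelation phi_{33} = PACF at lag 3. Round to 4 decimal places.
\phi_{33} = 0.0761

The PACF at lag k is phi_{kk}, the last component of the solution
to the Yule-Walker system G_k phi = r_k where
  (G_k)_{ij} = rho(|i - j|), (r_k)_i = rho(i), i,j = 1..k.
Equivalently, Durbin-Levinson gives phi_{kk} iteratively:
  phi_{11} = rho(1)
  phi_{kk} = [rho(k) - sum_{j=1..k-1} phi_{k-1,j} rho(k-j)]
            / [1 - sum_{j=1..k-1} phi_{k-1,j} rho(j)],
  phi_{k,j} = phi_{k-1,j} - phi_{kk} phi_{k-1,k-j},  j = 1..k-1.
Step k = 1:
  phi_11 = rho(1) = -0.0999.
Step k = 2:
  phi_22 = [rho(2) - phi_11 rho(1)] / [1 - phi_11 rho(1)] = [-0.654 - (-0.0999)(-0.0999)] / [1 - (-0.0999)(-0.0999)]
         = -0.66398001 / 0.99001999 = -0.670673.
  Update: phi_21 = phi_11 - phi_22 phi_11 = -0.0999 - (-0.670673)(-0.0999) = -0.1669.
Step k = 3:
  phi_33 = [rho(3) - phi_21 rho(2) - phi_22 rho(1)] / [1 - phi_21 rho(1) - phi_22 rho(2)]
    numerator   = 0.2176 - (-0.1669)(-0.654) - (-0.670673)(-0.0999) = 0.04144696
    denominator = 1 - (-0.1669)(-0.0999) - (-0.670673)(-0.654) = 0.5447063
  phi_33 = 0.04144696 / 0.5447063 = 0.0761.
Therefore phi_{33} = 0.0761.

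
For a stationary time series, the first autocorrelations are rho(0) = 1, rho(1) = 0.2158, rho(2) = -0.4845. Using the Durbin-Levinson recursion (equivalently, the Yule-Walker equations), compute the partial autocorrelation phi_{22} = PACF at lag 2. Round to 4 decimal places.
\phi_{22} = -0.5570

The PACF at lag k is phi_{kk}, the last component of the solution
to the Yule-Walker system G_k phi = r_k where
  (G_k)_{ij} = rho(|i - j|), (r_k)_i = rho(i), i,j = 1..k.
Equivalently, Durbin-Levinson gives phi_{kk} iteratively:
  phi_{11} = rho(1)
  phi_{kk} = [rho(k) - sum_{j=1..k-1} phi_{k-1,j} rho(k-j)]
            / [1 - sum_{j=1..k-1} phi_{k-1,j} rho(j)],
  phi_{k,j} = phi_{k-1,j} - phi_{kk} phi_{k-1,k-j},  j = 1..k-1.
Step k = 1:
  phi_11 = rho(1) = 0.2158.
Step k = 2:
  phi_22 = [rho(2) - phi_11 rho(1)] / [1 - phi_11 rho(1)] = [-0.4845 - (0.2158)(0.2158)] / [1 - (0.2158)(0.2158)]
         = -0.53106964 / 0.95343036 = -0.557.
Therefore phi_{22} = -0.5570.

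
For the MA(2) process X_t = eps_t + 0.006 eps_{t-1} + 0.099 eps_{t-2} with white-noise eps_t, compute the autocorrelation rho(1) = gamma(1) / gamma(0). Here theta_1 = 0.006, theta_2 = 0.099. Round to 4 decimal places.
\rho(1) = 0.0065

For an MA(q) process with theta_0 = 1, the autocovariance is
  gamma(k) = sigma^2 * sum_{i=0..q-k} theta_i * theta_{i+k},
and rho(k) = gamma(k) / gamma(0). Sigma^2 cancels.
  numerator   = (1)*(0.006) + (0.006)*(0.099) = 0.006594.
  denominator = (1)^2 + (0.006)^2 + (0.099)^2 = 1.009837.
  rho(1) = 0.006594 / 1.009837 = 0.0065.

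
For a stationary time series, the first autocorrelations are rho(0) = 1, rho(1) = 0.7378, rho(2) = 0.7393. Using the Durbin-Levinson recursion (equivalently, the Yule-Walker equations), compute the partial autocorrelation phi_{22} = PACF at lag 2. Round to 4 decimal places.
\phi_{22} = 0.4279

The PACF at lag k is phi_{kk}, the last component of the solution
to the Yule-Walker system G_k phi = r_k where
  (G_k)_{ij} = rho(|i - j|), (r_k)_i = rho(i), i,j = 1..k.
Equivalently, Durbin-Levinson gives phi_{kk} iteratively:
  phi_{11} = rho(1)
  phi_{kk} = [rho(k) - sum_{j=1..k-1} phi_{k-1,j} rho(k-j)]
            / [1 - sum_{j=1..k-1} phi_{k-1,j} rho(j)],
  phi_{k,j} = phi_{k-1,j} - phi_{kk} phi_{k-1,k-j},  j = 1..k-1.
Step k = 1:
  phi_11 = rho(1) = 0.7378.
Step k = 2:
  phi_22 = [rho(2) - phi_11 rho(1)] / [1 - phi_11 rho(1)] = [0.7393 - (0.7378)(0.7378)] / [1 - (0.7378)(0.7378)]
         = 0.19495116 / 0.45565116 = 0.4279.
Therefore phi_{22} = 0.4279.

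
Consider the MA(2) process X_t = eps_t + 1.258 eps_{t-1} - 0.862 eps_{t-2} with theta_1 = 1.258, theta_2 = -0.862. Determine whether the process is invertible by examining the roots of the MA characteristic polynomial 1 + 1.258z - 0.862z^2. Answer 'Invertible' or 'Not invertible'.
\text{Not invertible}

The MA(q) characteristic polynomial is P(z) = 1 + 1.258z - 0.862z^2.
Invertibility requires all roots to lie outside the unit circle, i.e. |z| > 1 for every root.
Set 1 + (1.258) z + (-0.862) z^2 = 0, i.e. a z^2 + b z + c = 0 with a = -0.862, b = 1.258, c = 1.
Discriminant D = b^2 - 4ac = (1.258)^2 - 4*(-0.862)*1 = 1.582564 - (-3.448) = 5.030564.
D >= 0, so the roots are real: z = (-b +/- sqrt(D)) / (2a) = (-1.258 +/- 2.242892) / (-1.724).
  z_1 = (-1.258 + 2.242892) / (-1.724) = -0.5713,   |z_1| = 0.5713.
  z_2 = (-1.258 - 2.242892) / (-1.724) = 2.0307,   |z_2| = 2.0307.
Moduli of all roots: 0.5713, 2.0307.
All moduli strictly greater than 1? No.
Verdict: Not invertible.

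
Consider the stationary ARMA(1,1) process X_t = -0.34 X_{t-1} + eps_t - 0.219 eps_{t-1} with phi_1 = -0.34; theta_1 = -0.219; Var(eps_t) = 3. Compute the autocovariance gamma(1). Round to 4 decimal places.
\gamma(1) = -2.0374

Multiply the model equation by X_{t-k} and take expectations. With theta_0 = psi_0 = 1 and psi_j the MA(infinity) weights, this gives
  gamma(k) - sum_i phi_i gamma(k-i) = c_k,
  c_k = sigma^2 * sum_{j=k..q} theta_j psi_{j-k}   (c_k = 0 for k > q),
using gamma(-m) = gamma(m).
psi-weights needed (psi_j = theta_j + sum_i phi_i psi_{j-i}):
  psi_1 = theta_1 + phi_1 = -0.219 + (-0.34) = -0.559
Right-hand sides:
  c_0 = sigma^2 (1 + theta_1 psi_1) = 3 * (1 + (-0.219)(-0.559)) = 3 * 1.122421 = 3.367263
  c_1 = sigma^2 theta_1 = 3 * (-0.219) = -0.657
  c_2 = 0
Equations for k = 0 and k = 1 (AR order 1):
  gamma(0) = phi_1 gamma(1) + c_0
  gamma(1) = phi_1 gamma(0) + c_1
Substituting the second into the first: gamma(0) (1 - phi_1^2) = c_0 + phi_1 c_1, so
  gamma(0) = (c_0 + phi_1 c_1) / (1 - phi_1^2) = (3.367263 + (-0.34)(-0.657)) / (1 - (-0.34)^2) = 3.590643 / 0.8844 = 4.059976.
  gamma(1) = phi_1 gamma(0) + c_1 = (-0.34)(4.059976) + (-0.657) = -2.037392.
Therefore gamma(1) = -2.0374 (to 4 decimal places).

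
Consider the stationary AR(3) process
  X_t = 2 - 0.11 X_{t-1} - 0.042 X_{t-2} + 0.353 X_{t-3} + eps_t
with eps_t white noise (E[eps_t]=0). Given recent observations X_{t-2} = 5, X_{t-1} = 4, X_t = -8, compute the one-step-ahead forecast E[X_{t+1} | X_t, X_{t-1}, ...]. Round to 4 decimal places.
E[X_{t+1} \mid \mathcal F_t] = 4.4770

For an AR(p) model X_t = c + sum_i phi_i X_{t-i} + eps_t, the
one-step-ahead conditional mean is
  E[X_{t+1} | X_t, ...] = c + sum_i phi_i X_{t+1-i}.
Substitute known values:
  E[X_{t+1} | ...] = 2 + (-0.11) * (-8) + (-0.042) * (4) + (0.353) * (5)
                   = 4.4770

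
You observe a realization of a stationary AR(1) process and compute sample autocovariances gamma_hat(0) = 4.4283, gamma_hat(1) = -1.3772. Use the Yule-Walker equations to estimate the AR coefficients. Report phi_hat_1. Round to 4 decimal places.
\hat\phi_{1} = -0.3110

The Yule-Walker equations for an AR(p) process read, in matrix form,
  Gamma_p phi = r_p,   with   (Gamma_p)_{ij} = gamma(|i - j|),
                       (r_p)_i = gamma(i),   i,j = 1..p.
Substitute the sample gammas (Toeplitz matrix and right-hand side of size 1):
  Gamma_p = [[4.4283]]
  r_p     = [-1.3772]
With p = 1 this is the single equation gamma(0) phi_1 = gamma(1):
  phi_hat_1 = gamma(1) / gamma(0) = -1.3772 / 4.4283 = -0.3110.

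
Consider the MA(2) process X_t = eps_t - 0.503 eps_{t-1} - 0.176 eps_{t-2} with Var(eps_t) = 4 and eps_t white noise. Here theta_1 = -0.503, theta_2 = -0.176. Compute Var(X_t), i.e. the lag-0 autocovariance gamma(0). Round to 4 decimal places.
\gamma(0) = 5.1359

For an MA(q) process X_t = eps_t + sum_i theta_i eps_{t-i} with
Var(eps_t) = sigma^2, the variance is
  gamma(0) = sigma^2 * (1 + sum_i theta_i^2).
  sum_i theta_i^2 = (-0.503)^2 + (-0.176)^2 = 0.253009 + 0.030976 = 0.283985.
  gamma(0) = 4 * (1 + 0.283985) = 4 * 1.283985 = 5.13594, which rounds to 5.1359.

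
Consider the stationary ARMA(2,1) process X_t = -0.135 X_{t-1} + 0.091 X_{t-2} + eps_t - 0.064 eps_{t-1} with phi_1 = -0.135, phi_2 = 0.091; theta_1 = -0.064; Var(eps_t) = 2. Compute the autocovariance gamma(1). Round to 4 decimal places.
\gamma(1) = -0.4542

Multiply the model equation by X_{t-k} and take expectations. With theta_0 = psi_0 = 1 and psi_j the MA(infinity) weights, this gives
  gamma(k) - sum_i phi_i gamma(k-i) = c_k,
  c_k = sigma^2 * sum_{j=k..q} theta_j psi_{j-k}   (c_k = 0 for k > q),
using gamma(-m) = gamma(m).
psi-weights needed (psi_j = theta_j + sum_i phi_i psi_{j-i}):
  psi_1 = theta_1 + phi_1 = -0.064 + (-0.135) = -0.199
Right-hand sides:
  c_0 = sigma^2 (1 + theta_1 psi_1) = 2 * (1 + (-0.064)(-0.199)) = 2 * 1.012736 = 2.025472
  c_1 = sigma^2 theta_1 = 2 * (-0.064) = -0.128
  c_2 = 0
Equations for k = 0, 1, 2 (AR order 2, c_2 = 0):
  (E0) gamma(0) = phi_1 gamma(1) + phi_2 gamma(2) + c_0
  (E1) gamma(1) = phi_1 gamma(0) + phi_2 gamma(1) + c_1
  (E2) gamma(2) = phi_1 gamma(1) + phi_2 gamma(0)
From (E1): gamma(1) = A gamma(0) + B with
  A = phi_1 / (1 - phi_2) = -0.135 / 0.909 = -0.148515,   B = c_1 / (1 - phi_2) = -0.128 / 0.909 = -0.140814.
Insert (E2) into (E0): gamma(0) (1 - phi_2^2) = phi_1 (1 + phi_2) gamma(1) + c_0.
  phi_1 (1 + phi_2) = (-0.135)(1.091) = -0.147285,   1 - phi_2^2 = 0.991719.
Replace gamma(1) by A gamma(0) + B and collect gamma(0):
  gamma(0) [0.991719 - (-0.147285)(-0.148515)] = (-0.147285)(-0.140814) + 2.025472
  gamma(0) * 0.969845 = 2.046212
  gamma(0) = 2.046212 / 0.969845 = 2.109834.
  gamma(1) = A gamma(0) + B = (-0.148515)(2.109834) + (-0.140814) = -0.454156.
Therefore gamma(1) = -0.4542 (to 4 decimal places).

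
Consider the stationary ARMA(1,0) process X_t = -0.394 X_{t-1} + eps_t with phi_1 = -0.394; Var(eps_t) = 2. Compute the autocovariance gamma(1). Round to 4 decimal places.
\gamma(1) = -0.9328

Multiply the model equation by X_{t-k} and take expectations. With theta_0 = psi_0 = 1 and psi_j the MA(infinity) weights, this gives
  gamma(k) - sum_i phi_i gamma(k-i) = c_k,
  c_k = sigma^2 * sum_{j=k..q} theta_j psi_{j-k}   (c_k = 0 for k > q),
using gamma(-m) = gamma(m).
Pure AR (q = 0): c_0 = sigma^2 = 2, c_k = 0 for k >= 1.
Equations for k = 0 and k = 1 (AR order 1):
  gamma(0) = phi_1 gamma(1) + c_0
  gamma(1) = phi_1 gamma(0) + c_1
Substituting the second into the first: gamma(0) (1 - phi_1^2) = c_0 + phi_1 c_1, so
  gamma(0) = c_0 / (1 - phi_1^2) = 2 / (1 - (-0.394)^2) = 2 / 0.844764 = 2.367525.
  gamma(1) = phi_1 gamma(0) = (-0.394)(2.367525) = -0.932805.
Therefore gamma(1) = -0.9328 (to 4 decimal places).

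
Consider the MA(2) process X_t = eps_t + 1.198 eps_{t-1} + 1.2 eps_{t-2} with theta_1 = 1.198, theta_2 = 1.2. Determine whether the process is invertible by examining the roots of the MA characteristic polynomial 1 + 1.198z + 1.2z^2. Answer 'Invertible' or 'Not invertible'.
\text{Not invertible}

The MA(q) characteristic polynomial is P(z) = 1 + 1.198z + 1.2z^2.
Invertibility requires all roots to lie outside the unit circle, i.e. |z| > 1 for every root.
Set 1 + (1.198) z + (1.2) z^2 = 0, i.e. a z^2 + b z + c = 0 with a = 1.2, b = 1.198, c = 1.
Discriminant D = b^2 - 4ac = (1.198)^2 - 4*(1.2)*1 = 1.435204 - (4.8) = -3.364796.
D < 0, so the roots are the complex-conjugate pair z = (-b +/- i sqrt(-D)) / (2a) = -0.4992 +/- 0.7643i.
For a conjugate pair |z|^2 = z * conj(z) = (product of roots) = c/a = 1/(1.2) = 0.833333, so |z| = sqrt(0.833333) = 0.9129 for both roots.
Moduli of all roots: 0.9129, 0.9129.
All moduli strictly greater than 1? No.
Verdict: Not invertible.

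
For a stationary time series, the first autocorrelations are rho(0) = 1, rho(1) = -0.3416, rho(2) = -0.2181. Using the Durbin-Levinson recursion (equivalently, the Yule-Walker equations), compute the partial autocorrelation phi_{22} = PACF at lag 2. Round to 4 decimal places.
\phi_{22} = -0.3790

The PACF at lag k is phi_{kk}, the last component of the solution
to the Yule-Walker system G_k phi = r_k where
  (G_k)_{ij} = rho(|i - j|), (r_k)_i = rho(i), i,j = 1..k.
Equivalently, Durbin-Levinson gives phi_{kk} iteratively:
  phi_{11} = rho(1)
  phi_{kk} = [rho(k) - sum_{j=1..k-1} phi_{k-1,j} rho(k-j)]
            / [1 - sum_{j=1..k-1} phi_{k-1,j} rho(j)],
  phi_{k,j} = phi_{k-1,j} - phi_{kk} phi_{k-1,k-j},  j = 1..k-1.
Step k = 1:
  phi_11 = rho(1) = -0.3416.
Step k = 2:
  phi_22 = [rho(2) - phi_11 rho(1)] / [1 - phi_11 rho(1)] = [-0.2181 - (-0.3416)(-0.3416)] / [1 - (-0.3416)(-0.3416)]
         = -0.33479056 / 0.88330944 = -0.379.
Therefore phi_{22} = -0.3790.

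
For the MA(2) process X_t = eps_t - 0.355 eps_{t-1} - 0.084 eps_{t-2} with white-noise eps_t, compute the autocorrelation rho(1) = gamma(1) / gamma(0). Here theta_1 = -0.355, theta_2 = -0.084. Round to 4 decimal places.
\rho(1) = -0.2870

For an MA(q) process with theta_0 = 1, the autocovariance is
  gamma(k) = sigma^2 * sum_{i=0..q-k} theta_i * theta_{i+k},
and rho(k) = gamma(k) / gamma(0). Sigma^2 cancels.
  numerator   = (1)*(-0.355) + (-0.355)*(-0.084) = -0.32518.
  denominator = (1)^2 + (-0.355)^2 + (-0.084)^2 = 1.133081.
  rho(1) = -0.32518 / 1.133081 = -0.2870.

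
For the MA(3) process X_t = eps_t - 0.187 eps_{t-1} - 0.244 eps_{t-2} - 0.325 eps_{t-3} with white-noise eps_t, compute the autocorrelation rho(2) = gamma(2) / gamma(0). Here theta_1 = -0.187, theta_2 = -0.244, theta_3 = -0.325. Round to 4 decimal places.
\rho(2) = -0.1527

For an MA(q) process with theta_0 = 1, the autocovariance is
  gamma(k) = sigma^2 * sum_{i=0..q-k} theta_i * theta_{i+k},
and rho(k) = gamma(k) / gamma(0). Sigma^2 cancels.
  numerator   = (1)*(-0.244) + (-0.187)*(-0.325) = -0.183225.
  denominator = (1)^2 + (-0.187)^2 + (-0.244)^2 + (-0.325)^2 = 1.20013.
  rho(2) = -0.183225 / 1.20013 = -0.1527.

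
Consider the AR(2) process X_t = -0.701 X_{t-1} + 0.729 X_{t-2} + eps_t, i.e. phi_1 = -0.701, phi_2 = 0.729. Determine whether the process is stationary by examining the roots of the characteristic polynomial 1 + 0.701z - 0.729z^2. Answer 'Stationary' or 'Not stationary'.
\text{Not stationary}

The AR(p) characteristic polynomial is P(z) = 1 + 0.701z - 0.729z^2.
Stationarity requires all roots to lie outside the unit circle, i.e. |z| > 1 for every root.
Set 1 + (0.701) z + (-0.729) z^2 = 0, i.e. a z^2 + b z + c = 0 with a = -0.729, b = 0.701, c = 1.
Discriminant D = b^2 - 4ac = (0.701)^2 - 4*(-0.729)*1 = 0.491401 - (-2.916) = 3.407401.
D >= 0, so the roots are real: z = (-b +/- sqrt(D)) / (2a) = (-0.701 +/- 1.845915) / (-1.458).
  z_1 = (-0.701 + 1.845915) / (-1.458) = -0.7853,   |z_1| = 0.7853.
  z_2 = (-0.701 - 1.845915) / (-1.458) = 1.7469,   |z_2| = 1.7469.
Moduli of all roots: 0.7853, 1.7469.
All moduli strictly greater than 1? No.
Verdict: Not stationary.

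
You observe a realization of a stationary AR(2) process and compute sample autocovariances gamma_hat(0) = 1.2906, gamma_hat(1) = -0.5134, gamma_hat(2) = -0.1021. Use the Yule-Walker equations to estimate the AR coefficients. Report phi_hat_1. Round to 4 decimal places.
\hat\phi_{1} = -0.5100

The Yule-Walker equations for an AR(p) process read, in matrix form,
  Gamma_p phi = r_p,   with   (Gamma_p)_{ij} = gamma(|i - j|),
                       (r_p)_i = gamma(i),   i,j = 1..p.
Substitute the sample gammas (Toeplitz matrix and right-hand side of size 2):
  Gamma_p = [[1.2906, -0.5134], [-0.5134, 1.2906]]
  r_p     = [-0.5134, -0.1021]
Written out:
  1.2906 phi_1 - 0.5134 phi_2 = -0.5134
  -0.5134 phi_1 + 1.2906 phi_2 = -0.1021
Solve by Cramer's rule:
  det = gamma(0)^2 - gamma(1)^2 = (1.2906)^2 - (-0.5134)^2 = 1.66564836 - 0.26357956 = 1.4020688
  phi_hat_1 = [gamma(1) gamma(0) - gamma(1) gamma(2)] / det = [(-0.5134)(1.2906) - (-0.5134)(-0.1021)] / 1.4020688 = -0.71501218 / 1.4020688 = -0.51
  phi_hat_2 = [gamma(0) gamma(2) - gamma(1)^2] / det = [(1.2906)(-0.1021) - (-0.5134)^2] / 1.4020688 = -0.39534982 / 1.4020688 = -0.282
So phi_hat = [-0.5100, -0.2820].
Therefore phi_hat_1 = -0.5100.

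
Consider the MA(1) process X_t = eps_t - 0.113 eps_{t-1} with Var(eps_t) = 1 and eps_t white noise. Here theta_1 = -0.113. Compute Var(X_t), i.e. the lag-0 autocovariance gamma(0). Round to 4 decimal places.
\gamma(0) = 1.0128

For an MA(q) process X_t = eps_t + sum_i theta_i eps_{t-i} with
Var(eps_t) = sigma^2, the variance is
  gamma(0) = sigma^2 * (1 + sum_i theta_i^2).
  sum_i theta_i^2 = (-0.113)^2 = 0.012769.
  gamma(0) = 1 * (1 + 0.012769) = 1 * 1.012769 = 1.012769, which rounds to 1.0128.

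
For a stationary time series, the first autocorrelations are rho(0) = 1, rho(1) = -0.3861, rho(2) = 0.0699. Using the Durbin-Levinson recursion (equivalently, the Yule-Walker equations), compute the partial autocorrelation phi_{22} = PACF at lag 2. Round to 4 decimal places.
\phi_{22} = -0.0930

The PACF at lag k is phi_{kk}, the last component of the solution
to the Yule-Walker system G_k phi = r_k where
  (G_k)_{ij} = rho(|i - j|), (r_k)_i = rho(i), i,j = 1..k.
Equivalently, Durbin-Levinson gives phi_{kk} iteratively:
  phi_{11} = rho(1)
  phi_{kk} = [rho(k) - sum_{j=1..k-1} phi_{k-1,j} rho(k-j)]
            / [1 - sum_{j=1..k-1} phi_{k-1,j} rho(j)],
  phi_{k,j} = phi_{k-1,j} - phi_{kk} phi_{k-1,k-j},  j = 1..k-1.
Step k = 1:
  phi_11 = rho(1) = -0.3861.
Step k = 2:
  phi_22 = [rho(2) - phi_11 rho(1)] / [1 - phi_11 rho(1)] = [0.0699 - (-0.3861)(-0.3861)] / [1 - (-0.3861)(-0.3861)]
         = -0.07917321 / 0.85092679 = -0.093.
Therefore phi_{22} = -0.0930.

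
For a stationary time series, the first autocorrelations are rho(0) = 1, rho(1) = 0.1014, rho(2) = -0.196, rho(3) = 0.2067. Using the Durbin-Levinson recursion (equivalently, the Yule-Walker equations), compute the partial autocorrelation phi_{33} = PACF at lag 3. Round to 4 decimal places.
\phi_{33} = 0.2660

The PACF at lag k is phi_{kk}, the last component of the solution
to the Yule-Walker system G_k phi = r_k where
  (G_k)_{ij} = rho(|i - j|), (r_k)_i = rho(i), i,j = 1..k.
Equivalently, Durbin-Levinson gives phi_{kk} iteratively:
  phi_{11} = rho(1)
  phi_{kk} = [rho(k) - sum_{j=1..k-1} phi_{k-1,j} rho(k-j)]
            / [1 - sum_{j=1..k-1} phi_{k-1,j} rho(j)],
  phi_{k,j} = phi_{k-1,j} - phi_{kk} phi_{k-1,k-j},  j = 1..k-1.
Step k = 1:
  phi_11 = rho(1) = 0.1014.
Step k = 2:
  phi_22 = [rho(2) - phi_11 rho(1)] / [1 - phi_11 rho(1)] = [-0.196 - (0.1014)(0.1014)] / [1 - (0.1014)(0.1014)]
         = -0.20628196 / 0.98971804 = -0.208425.
  Update: phi_21 = phi_11 - phi_22 phi_11 = 0.1014 - (-0.208425)(0.1014) = 0.122534.
Step k = 3:
  phi_33 = [rho(3) - phi_21 rho(2) - phi_22 rho(1)] / [1 - phi_21 rho(1) - phi_22 rho(2)]
    numerator   = 0.2067 - (0.122534)(-0.196) - (-0.208425)(0.1014) = 0.25185101
    denominator = 1 - (0.122534)(0.1014) - (-0.208425)(-0.196) = 0.94672373
  phi_33 = 0.25185101 / 0.94672373 = 0.266.
Therefore phi_{33} = 0.2660.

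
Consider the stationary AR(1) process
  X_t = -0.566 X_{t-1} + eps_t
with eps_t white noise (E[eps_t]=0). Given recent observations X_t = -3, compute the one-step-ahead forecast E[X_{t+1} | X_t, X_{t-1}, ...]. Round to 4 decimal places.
E[X_{t+1} \mid \mathcal F_t] = 1.6980

For an AR(p) model X_t = c + sum_i phi_i X_{t-i} + eps_t, the
one-step-ahead conditional mean is
  E[X_{t+1} | X_t, ...] = c + sum_i phi_i X_{t+1-i}.
Substitute known values:
  E[X_{t+1} | ...] = (-0.566) * (-3)
                   = 1.6980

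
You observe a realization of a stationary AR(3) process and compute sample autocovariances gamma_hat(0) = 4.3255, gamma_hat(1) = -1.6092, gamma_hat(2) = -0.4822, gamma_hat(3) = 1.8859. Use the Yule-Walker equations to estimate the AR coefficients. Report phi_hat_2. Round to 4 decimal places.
\hat\phi_{2} = -0.1230

The Yule-Walker equations for an AR(p) process read, in matrix form,
  Gamma_p phi = r_p,   with   (Gamma_p)_{ij} = gamma(|i - j|),
                       (r_p)_i = gamma(i),   i,j = 1..p.
Substitute the sample gammas (Toeplitz matrix and right-hand side of size 3):
  Gamma_p = [[4.3255, -1.6092, -0.4822], [-1.6092, 4.3255, -1.6092], [-0.4822, -1.6092, 4.3255]]
  r_p     = [-1.6092, -0.4822, 1.8859]
Written out (R1..R3):
  (R1) 4.3255 phi_1 - 1.6092 phi_2 - 0.4822 phi_3 = -1.6092
  (R2) -1.6092 phi_1 + 4.3255 phi_2 - 1.6092 phi_3 = -0.4822
  (R3) -0.4822 phi_1 - 1.6092 phi_2 + 4.3255 phi_3 = 1.8859
Gaussian elimination:
  R2 <- R2 - (-1.6092/4.3255) R1 = R2 - (-0.372026) R1:  3.726835 phi_2 - 1.788591 phi_3 = -1.080865
  R3 <- R3 - (-0.4822/4.3255) R1 = R3 - (-0.111478) R1:  -1.788591 phi_2 + 4.271745 phi_3 = 1.706509
  R3 <- R3 - (-1.788591/3.726835) R2 = R3 - (-0.479922) R2:  3.41336 phi_3 = 1.187778
Back-substitution:
  phi_hat_3 = 1.187778 / 3.41336 = 0.347979
  phi_hat_2 = (-1.080865 - (-1.788591)(0.347979)) / 3.726835 = -0.123019
  phi_hat_1 = (-1.6092 - (-1.6092)(-0.123019) - (-0.4822)(0.347979)) / 4.3255 = -0.379001
So phi_hat = [-0.3790, -0.1230, 0.3480].
Therefore phi_hat_2 = -0.1230.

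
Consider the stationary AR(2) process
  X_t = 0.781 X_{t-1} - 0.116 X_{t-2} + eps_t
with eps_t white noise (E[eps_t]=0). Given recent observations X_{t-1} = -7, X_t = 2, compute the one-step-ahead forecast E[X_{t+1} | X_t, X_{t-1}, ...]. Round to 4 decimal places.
E[X_{t+1} \mid \mathcal F_t] = 2.3740

For an AR(p) model X_t = c + sum_i phi_i X_{t-i} + eps_t, the
one-step-ahead conditional mean is
  E[X_{t+1} | X_t, ...] = c + sum_i phi_i X_{t+1-i}.
Substitute known values:
  E[X_{t+1} | ...] = (0.781) * (2) + (-0.116) * (-7)
                   = 2.3740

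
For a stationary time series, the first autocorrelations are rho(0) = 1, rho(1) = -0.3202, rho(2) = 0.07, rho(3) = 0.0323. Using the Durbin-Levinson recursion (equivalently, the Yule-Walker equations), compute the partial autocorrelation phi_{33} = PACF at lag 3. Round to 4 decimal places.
\phi_{33} = 0.0490

The PACF at lag k is phi_{kk}, the last component of the solution
to the Yule-Walker system G_k phi = r_k where
  (G_k)_{ij} = rho(|i - j|), (r_k)_i = rho(i), i,j = 1..k.
Equivalently, Durbin-Levinson gives phi_{kk} iteratively:
  phi_{11} = rho(1)
  phi_{kk} = [rho(k) - sum_{j=1..k-1} phi_{k-1,j} rho(k-j)]
            / [1 - sum_{j=1..k-1} phi_{k-1,j} rho(j)],
  phi_{k,j} = phi_{k-1,j} - phi_{kk} phi_{k-1,k-j},  j = 1..k-1.
Step k = 1:
  phi_11 = rho(1) = -0.3202.
Step k = 2:
  phi_22 = [rho(2) - phi_11 rho(1)] / [1 - phi_11 rho(1)] = [0.07 - (-0.3202)(-0.3202)] / [1 - (-0.3202)(-0.3202)]
         = -0.03252804 / 0.89747196 = -0.036244.
  Update: phi_21 = phi_11 - phi_22 phi_11 = -0.3202 - (-0.036244)(-0.3202) = -0.331805.
Step k = 3:
  phi_33 = [rho(3) - phi_21 rho(2) - phi_22 rho(1)] / [1 - phi_21 rho(1) - phi_22 rho(2)]
    numerator   = 0.0323 - (-0.331805)(0.07) - (-0.036244)(-0.3202) = 0.04392102
    denominator = 1 - (-0.331805)(-0.3202) - (-0.036244)(0.07) = 0.89629301
  phi_33 = 0.04392102 / 0.89629301 = 0.049.
Therefore phi_{33} = 0.0490.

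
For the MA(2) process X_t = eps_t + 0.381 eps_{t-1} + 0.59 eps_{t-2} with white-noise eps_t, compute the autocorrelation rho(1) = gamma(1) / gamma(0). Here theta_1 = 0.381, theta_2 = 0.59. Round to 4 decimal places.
\rho(1) = 0.4057

For an MA(q) process with theta_0 = 1, the autocovariance is
  gamma(k) = sigma^2 * sum_{i=0..q-k} theta_i * theta_{i+k},
and rho(k) = gamma(k) / gamma(0). Sigma^2 cancels.
  numerator   = (1)*(0.381) + (0.381)*(0.59) = 0.60579.
  denominator = (1)^2 + (0.381)^2 + (0.59)^2 = 1.493261.
  rho(1) = 0.60579 / 1.493261 = 0.4057.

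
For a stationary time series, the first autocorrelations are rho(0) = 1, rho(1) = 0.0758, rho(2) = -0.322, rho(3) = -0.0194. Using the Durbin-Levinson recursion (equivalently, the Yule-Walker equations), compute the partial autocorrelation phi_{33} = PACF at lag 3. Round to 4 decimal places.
\phi_{33} = 0.0429

The PACF at lag k is phi_{kk}, the last component of the solution
to the Yule-Walker system G_k phi = r_k where
  (G_k)_{ij} = rho(|i - j|), (r_k)_i = rho(i), i,j = 1..k.
Equivalently, Durbin-Levinson gives phi_{kk} iteratively:
  phi_{11} = rho(1)
  phi_{kk} = [rho(k) - sum_{j=1..k-1} phi_{k-1,j} rho(k-j)]
            / [1 - sum_{j=1..k-1} phi_{k-1,j} rho(j)],
  phi_{k,j} = phi_{k-1,j} - phi_{kk} phi_{k-1,k-j},  j = 1..k-1.
Step k = 1:
  phi_11 = rho(1) = 0.0758.
Step k = 2:
  phi_22 = [rho(2) - phi_11 rho(1)] / [1 - phi_11 rho(1)] = [-0.322 - (0.0758)(0.0758)] / [1 - (0.0758)(0.0758)]
         = -0.32774564 / 0.99425436 = -0.32964.
  Update: phi_21 = phi_11 - phi_22 phi_11 = 0.0758 - (-0.32964)(0.0758) = 0.100787.
Step k = 3:
  phi_33 = [rho(3) - phi_21 rho(2) - phi_22 rho(1)] / [1 - phi_21 rho(1) - phi_22 rho(2)]
    numerator   = -0.0194 - (0.100787)(-0.322) - (-0.32964)(0.0758) = 0.03804
    denominator = 1 - (0.100787)(0.0758) - (-0.32964)(-0.322) = 0.88621641
  phi_33 = 0.03804 / 0.88621641 = 0.0429.
Therefore phi_{33} = 0.0429.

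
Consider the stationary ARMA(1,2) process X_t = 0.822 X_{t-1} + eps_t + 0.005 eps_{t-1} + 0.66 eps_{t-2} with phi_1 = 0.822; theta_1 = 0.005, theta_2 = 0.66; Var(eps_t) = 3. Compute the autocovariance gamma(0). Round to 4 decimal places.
\gamma(0) = 21.6564

Multiply the model equation by X_{t-k} and take expectations. With theta_0 = psi_0 = 1 and psi_j the MA(infinity) weights, this gives
  gamma(k) - sum_i phi_i gamma(k-i) = c_k,
  c_k = sigma^2 * sum_{j=k..q} theta_j psi_{j-k}   (c_k = 0 for k > q),
using gamma(-m) = gamma(m).
psi-weights needed (psi_j = theta_j + sum_i phi_i psi_{j-i}):
  psi_1 = theta_1 + phi_1 = 0.005 + (0.822) = 0.827
  psi_2 = theta_2 + phi_1 psi_1 = 0.66 + (0.822)(0.827) = 1.339794
Right-hand sides:
  c_0 = sigma^2 (1 + theta_1 psi_1 + theta_2 psi_2) = 3 * (1 + (0.005)(0.827) + (0.66)(1.339794)) = 3 * 1.888399 = 5.665197
  c_1 = sigma^2 (theta_1 + theta_2 psi_1) = 3 * (0.005 + (0.66)(0.827)) = 1.65246
  c_2 = sigma^2 theta_2 = 3 * (0.66) = 1.98
Equations for k = 0 and k = 1 (AR order 1):
  gamma(0) = phi_1 gamma(1) + c_0
  gamma(1) = phi_1 gamma(0) + c_1
Substituting the second into the first: gamma(0) (1 - phi_1^2) = c_0 + phi_1 c_1, so
  gamma(0) = (c_0 + phi_1 c_1) / (1 - phi_1^2) = (5.665197 + (0.822)(1.65246)) / (1 - (0.822)^2) = 7.023519 / 0.324316 = 21.656407.
Therefore gamma(0) = 21.6564 (to 4 decimal places).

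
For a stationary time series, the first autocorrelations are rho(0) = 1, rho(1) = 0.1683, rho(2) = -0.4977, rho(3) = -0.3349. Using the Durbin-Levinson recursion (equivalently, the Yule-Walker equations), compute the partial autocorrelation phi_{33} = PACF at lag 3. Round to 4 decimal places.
\phi_{33} = -0.1670

The PACF at lag k is phi_{kk}, the last component of the solution
to the Yule-Walker system G_k phi = r_k where
  (G_k)_{ij} = rho(|i - j|), (r_k)_i = rho(i), i,j = 1..k.
Equivalently, Durbin-Levinson gives phi_{kk} iteratively:
  phi_{11} = rho(1)
  phi_{kk} = [rho(k) - sum_{j=1..k-1} phi_{k-1,j} rho(k-j)]
            / [1 - sum_{j=1..k-1} phi_{k-1,j} rho(j)],
  phi_{k,j} = phi_{k-1,j} - phi_{kk} phi_{k-1,k-j},  j = 1..k-1.
Step k = 1:
  phi_11 = rho(1) = 0.1683.
Step k = 2:
  phi_22 = [rho(2) - phi_11 rho(1)] / [1 - phi_11 rho(1)] = [-0.4977 - (0.1683)(0.1683)] / [1 - (0.1683)(0.1683)]
         = -0.52602489 / 0.97167511 = -0.541359.
  Update: phi_21 = phi_11 - phi_22 phi_11 = 0.1683 - (-0.541359)(0.1683) = 0.259411.
Step k = 3:
  phi_33 = [rho(3) - phi_21 rho(2) - phi_22 rho(1)] / [1 - phi_21 rho(1) - phi_22 rho(2)]
    numerator   = -0.3349 - (0.259411)(-0.4977) - (-0.541359)(0.1683) = -0.11468061
    denominator = 1 - (0.259411)(0.1683) - (-0.541359)(-0.4977) = 0.6869069
  phi_33 = -0.11468061 / 0.6869069 = -0.167.
Therefore phi_{33} = -0.1670.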